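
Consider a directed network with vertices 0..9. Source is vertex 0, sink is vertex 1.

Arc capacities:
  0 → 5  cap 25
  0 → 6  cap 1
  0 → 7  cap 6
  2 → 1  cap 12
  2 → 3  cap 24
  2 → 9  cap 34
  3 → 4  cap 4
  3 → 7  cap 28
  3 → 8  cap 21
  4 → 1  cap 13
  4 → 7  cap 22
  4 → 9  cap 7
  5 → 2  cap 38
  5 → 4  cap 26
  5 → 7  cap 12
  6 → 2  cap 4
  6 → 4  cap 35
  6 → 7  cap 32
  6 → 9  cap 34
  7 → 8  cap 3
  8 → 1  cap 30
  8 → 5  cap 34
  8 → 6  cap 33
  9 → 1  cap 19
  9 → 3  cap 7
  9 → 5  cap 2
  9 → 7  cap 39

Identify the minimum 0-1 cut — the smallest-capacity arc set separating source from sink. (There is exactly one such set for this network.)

Min-cut arcs: {(0,5), (0,6), (7,8)} (total capacity 29)

augment #1: 0→5→2→1 push 12
augment #2: 0→5→4→1 push 13
augment #3: 0→6→9→1 push 1
augment #4: 0→7→8→1 push 3
max flow = 29; residual-reachable set from 0 gives S-side
cut edges (S→T): {(0,5), (0,6), (7,8)} total cap 29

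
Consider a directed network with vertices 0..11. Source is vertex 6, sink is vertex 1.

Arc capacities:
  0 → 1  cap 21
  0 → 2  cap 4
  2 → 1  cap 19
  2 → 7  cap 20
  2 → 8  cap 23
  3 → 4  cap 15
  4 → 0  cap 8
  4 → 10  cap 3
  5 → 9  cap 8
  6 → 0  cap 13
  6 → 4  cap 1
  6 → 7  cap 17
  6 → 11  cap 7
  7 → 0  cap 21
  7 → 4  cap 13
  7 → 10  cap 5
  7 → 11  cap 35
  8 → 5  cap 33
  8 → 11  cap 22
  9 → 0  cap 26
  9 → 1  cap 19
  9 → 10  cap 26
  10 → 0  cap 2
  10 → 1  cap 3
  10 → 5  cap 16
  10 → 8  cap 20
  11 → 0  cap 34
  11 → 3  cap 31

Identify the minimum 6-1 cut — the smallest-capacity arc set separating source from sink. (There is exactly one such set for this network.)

Min-cut arcs: {(0,1), (0,2), (4,10), (7,10)} (total capacity 33)

augment #1: 6→0→1 push 13
augment #2: 6→4→0→1 push 1
augment #3: 6→7→0→1 push 7
augment #4: 6→7→10→1 push 3
augment #5: 6→7→0→2→1 push 4
augment #6: 6→7→10→5→9→1 push 2
augment #7: 6→7→4→10→5→9→1 push 1
augment #8: 6→11→0→4→10→5→9→1 push 1
augment #9: 6→11→3→4→10→5→9→1 push 1
max flow = 33; residual-reachable set from 6 gives S-side
cut edges (S→T): {(0,1), (0,2), (4,10), (7,10)} total cap 33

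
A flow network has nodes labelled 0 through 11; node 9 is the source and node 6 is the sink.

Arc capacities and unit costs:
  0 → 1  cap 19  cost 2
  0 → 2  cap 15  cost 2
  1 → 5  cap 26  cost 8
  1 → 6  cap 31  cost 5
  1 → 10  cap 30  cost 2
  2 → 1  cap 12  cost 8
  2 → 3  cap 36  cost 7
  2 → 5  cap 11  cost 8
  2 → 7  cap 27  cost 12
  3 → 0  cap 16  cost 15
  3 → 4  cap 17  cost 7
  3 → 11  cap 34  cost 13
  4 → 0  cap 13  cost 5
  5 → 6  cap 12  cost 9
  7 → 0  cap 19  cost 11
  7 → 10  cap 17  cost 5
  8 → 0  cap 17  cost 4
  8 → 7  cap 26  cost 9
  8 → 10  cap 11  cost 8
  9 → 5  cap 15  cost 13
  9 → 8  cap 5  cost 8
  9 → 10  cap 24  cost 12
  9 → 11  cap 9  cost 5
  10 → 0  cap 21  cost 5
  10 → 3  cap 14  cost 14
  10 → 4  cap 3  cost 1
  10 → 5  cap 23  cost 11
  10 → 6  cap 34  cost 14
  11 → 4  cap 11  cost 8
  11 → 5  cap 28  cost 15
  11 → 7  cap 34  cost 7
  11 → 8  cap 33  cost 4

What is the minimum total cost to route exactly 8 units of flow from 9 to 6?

Minimum cost for 8 units: 155

shortest-cost path #1: 9→8→0→1→6 push 5 @ unit cost 19 (adds 95)
shortest-cost path #2: 9→11→8→0→1→6 push 3 @ unit cost 20 (adds 60)
total cost = 155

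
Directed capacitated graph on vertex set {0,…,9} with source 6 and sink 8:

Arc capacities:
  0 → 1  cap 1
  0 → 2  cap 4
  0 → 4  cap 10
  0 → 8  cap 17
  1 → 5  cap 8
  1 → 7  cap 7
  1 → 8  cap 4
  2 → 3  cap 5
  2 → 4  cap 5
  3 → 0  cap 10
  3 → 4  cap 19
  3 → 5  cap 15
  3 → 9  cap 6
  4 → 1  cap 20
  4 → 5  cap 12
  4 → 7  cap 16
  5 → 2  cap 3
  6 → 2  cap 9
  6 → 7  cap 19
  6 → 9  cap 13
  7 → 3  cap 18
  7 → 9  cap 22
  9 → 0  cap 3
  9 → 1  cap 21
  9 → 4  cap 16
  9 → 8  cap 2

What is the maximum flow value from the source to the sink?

Maximum flow value: 19

augment #1: 6→9→8 bottleneck 2, total now 2
augment #2: 6→9→0→8 bottleneck 3, total now 5
augment #3: 6→9→1→8 bottleneck 4, total now 9
augment #4: 6→2→3→0→8 bottleneck 5, total now 14
augment #5: 6→7→3→0→8 bottleneck 5, total now 19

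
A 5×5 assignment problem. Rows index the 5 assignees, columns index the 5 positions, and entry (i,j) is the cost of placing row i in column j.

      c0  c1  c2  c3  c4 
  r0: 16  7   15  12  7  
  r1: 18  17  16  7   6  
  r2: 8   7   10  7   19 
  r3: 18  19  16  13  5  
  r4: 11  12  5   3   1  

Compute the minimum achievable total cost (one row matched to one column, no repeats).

Minimum assignment cost: 32

optimal assignment: row0→col1 (cost 7), row1→col3 (cost 7), row2→col0 (cost 8), row3→col4 (cost 5), row4→col2 (cost 5)
total = 7 + 7 + 8 + 5 + 5 = 32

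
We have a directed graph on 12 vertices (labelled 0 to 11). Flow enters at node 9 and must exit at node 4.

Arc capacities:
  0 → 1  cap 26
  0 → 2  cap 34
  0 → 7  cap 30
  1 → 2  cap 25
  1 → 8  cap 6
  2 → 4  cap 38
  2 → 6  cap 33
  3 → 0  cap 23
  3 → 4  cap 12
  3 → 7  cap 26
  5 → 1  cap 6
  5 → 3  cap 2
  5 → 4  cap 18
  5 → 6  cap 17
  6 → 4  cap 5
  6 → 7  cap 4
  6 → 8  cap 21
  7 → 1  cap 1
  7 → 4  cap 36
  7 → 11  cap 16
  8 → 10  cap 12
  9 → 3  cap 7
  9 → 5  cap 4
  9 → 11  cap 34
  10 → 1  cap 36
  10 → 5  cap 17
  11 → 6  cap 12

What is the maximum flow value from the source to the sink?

augment #1: 9→3→4 bottleneck 7, total now 7
augment #2: 9→5→4 bottleneck 4, total now 11
augment #3: 9→11→6→4 bottleneck 5, total now 16
augment #4: 9→11→6→7→4 bottleneck 4, total now 20
augment #5: 9→11→6→8→10→5→4 bottleneck 3, total now 23

Maximum flow value: 23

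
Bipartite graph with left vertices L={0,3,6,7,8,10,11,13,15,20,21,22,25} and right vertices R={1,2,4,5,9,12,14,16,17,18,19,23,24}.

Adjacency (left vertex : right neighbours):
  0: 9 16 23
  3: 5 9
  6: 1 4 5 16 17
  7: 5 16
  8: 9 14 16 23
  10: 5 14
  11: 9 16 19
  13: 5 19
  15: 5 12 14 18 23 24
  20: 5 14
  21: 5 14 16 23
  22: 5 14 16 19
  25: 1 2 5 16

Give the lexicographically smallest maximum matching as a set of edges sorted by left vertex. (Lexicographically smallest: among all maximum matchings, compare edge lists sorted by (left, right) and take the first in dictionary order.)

Lex-smallest maximum matching: {(0,9), (3,5), (6,1), (7,16), (8,14), (11,19), (15,12), (21,23), (25,2)}

|M| = 9 (so the lex-smallest maximum matching has 9 edges)
process left vertices in ascending order; for each, take the smallest-labelled available neighbour that still permits 9 edges overall, or leave it unmatched if none does
lex-smallest matching: {0-9, 3-5, 6-1, 7-16, 8-14, 11-19, 15-12, 21-23, 25-2}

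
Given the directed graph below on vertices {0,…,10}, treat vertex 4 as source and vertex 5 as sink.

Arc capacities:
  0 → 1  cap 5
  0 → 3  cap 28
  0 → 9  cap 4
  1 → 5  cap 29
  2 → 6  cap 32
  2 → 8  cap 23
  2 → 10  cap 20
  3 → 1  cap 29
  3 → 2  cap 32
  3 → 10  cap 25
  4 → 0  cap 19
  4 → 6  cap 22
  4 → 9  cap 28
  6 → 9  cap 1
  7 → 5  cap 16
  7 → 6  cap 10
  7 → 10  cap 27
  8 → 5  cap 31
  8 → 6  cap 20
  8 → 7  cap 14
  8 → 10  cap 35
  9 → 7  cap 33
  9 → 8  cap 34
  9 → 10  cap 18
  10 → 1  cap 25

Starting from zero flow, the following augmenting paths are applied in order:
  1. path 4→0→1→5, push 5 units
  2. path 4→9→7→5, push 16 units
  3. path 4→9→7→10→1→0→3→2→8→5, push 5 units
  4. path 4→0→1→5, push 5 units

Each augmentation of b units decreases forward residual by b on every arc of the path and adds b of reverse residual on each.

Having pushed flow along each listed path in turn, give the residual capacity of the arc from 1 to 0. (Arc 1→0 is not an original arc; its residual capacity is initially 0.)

Residual capacity of (1,0): 5

after path 1 (4→0→1→5, push 5): res(1,0)=5
after path 2 (4→9→7→5, push 16): res(1,0)=5
after path 3 (4→9→7→10→1→0→3→2→8→5, push 5): res(1,0)=0
after path 4 (4→0→1→5, push 5): res(1,0)=5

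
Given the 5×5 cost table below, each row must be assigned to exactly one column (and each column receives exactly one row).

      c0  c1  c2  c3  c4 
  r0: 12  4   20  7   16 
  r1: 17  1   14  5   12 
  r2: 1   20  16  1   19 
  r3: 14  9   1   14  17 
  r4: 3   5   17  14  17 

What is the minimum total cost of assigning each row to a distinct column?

optimal assignment: row0→col1 (cost 4), row1→col4 (cost 12), row2→col3 (cost 1), row3→col2 (cost 1), row4→col0 (cost 3)
total = 4 + 12 + 1 + 1 + 3 = 21

Minimum assignment cost: 21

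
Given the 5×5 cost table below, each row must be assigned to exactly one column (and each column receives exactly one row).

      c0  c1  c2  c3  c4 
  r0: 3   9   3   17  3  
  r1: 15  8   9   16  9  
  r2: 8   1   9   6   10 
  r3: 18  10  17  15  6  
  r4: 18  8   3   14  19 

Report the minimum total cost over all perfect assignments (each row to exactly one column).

optimal assignment: row0→col0 (cost 3), row1→col1 (cost 8), row2→col3 (cost 6), row3→col4 (cost 6), row4→col2 (cost 3)
total = 3 + 8 + 6 + 6 + 3 = 26

Minimum assignment cost: 26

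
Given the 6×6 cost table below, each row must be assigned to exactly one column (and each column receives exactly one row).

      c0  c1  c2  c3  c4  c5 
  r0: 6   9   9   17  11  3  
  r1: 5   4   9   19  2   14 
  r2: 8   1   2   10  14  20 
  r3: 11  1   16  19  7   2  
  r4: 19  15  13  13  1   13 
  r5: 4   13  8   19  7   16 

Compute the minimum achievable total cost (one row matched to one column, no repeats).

Minimum assignment cost: 25

optimal assignment: row0→col5 (cost 3), row1→col4 (cost 2), row2→col2 (cost 2), row3→col1 (cost 1), row4→col3 (cost 13), row5→col0 (cost 4)
total = 3 + 2 + 2 + 1 + 13 + 4 = 25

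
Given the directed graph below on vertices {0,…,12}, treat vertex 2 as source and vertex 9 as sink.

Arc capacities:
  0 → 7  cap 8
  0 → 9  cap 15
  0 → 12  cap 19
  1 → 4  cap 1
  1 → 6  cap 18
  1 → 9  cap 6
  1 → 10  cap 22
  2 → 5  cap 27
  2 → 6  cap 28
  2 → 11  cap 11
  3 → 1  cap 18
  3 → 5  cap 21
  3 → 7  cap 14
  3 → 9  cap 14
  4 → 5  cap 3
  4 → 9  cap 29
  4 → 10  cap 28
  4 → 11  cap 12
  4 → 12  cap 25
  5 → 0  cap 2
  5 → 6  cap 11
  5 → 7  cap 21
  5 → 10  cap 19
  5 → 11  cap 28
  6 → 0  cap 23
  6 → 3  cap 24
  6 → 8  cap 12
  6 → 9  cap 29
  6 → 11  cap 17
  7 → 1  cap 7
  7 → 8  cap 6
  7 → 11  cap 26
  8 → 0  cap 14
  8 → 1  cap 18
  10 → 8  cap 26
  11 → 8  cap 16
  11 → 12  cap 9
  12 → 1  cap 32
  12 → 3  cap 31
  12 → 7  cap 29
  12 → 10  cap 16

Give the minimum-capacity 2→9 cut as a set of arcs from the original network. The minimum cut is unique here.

augment #1: 2→6→9 push 28
augment #2: 2→5→0→9 push 2
augment #3: 2→5→6→9 push 1
augment #4: 2→5→6→0→9 push 10
augment #5: 2→5→7→1→9 push 6
augment #6: 2→11→8→0→9 push 3
augment #7: 2→11→12→3→9 push 8
augment #8: 2→5→7→1→4→9 push 1
augment #9: 2→5→11→12→3→9 push 1
augment #10: 2→5→7→8→0→6→3→9 push 5
max flow = 65; residual-reachable set from 2 gives S-side
cut edges (S→T): {(0,9), (1,4), (1,9), (3,9), (6,9)} total cap 65

Min-cut arcs: {(0,9), (1,4), (1,9), (3,9), (6,9)} (total capacity 65)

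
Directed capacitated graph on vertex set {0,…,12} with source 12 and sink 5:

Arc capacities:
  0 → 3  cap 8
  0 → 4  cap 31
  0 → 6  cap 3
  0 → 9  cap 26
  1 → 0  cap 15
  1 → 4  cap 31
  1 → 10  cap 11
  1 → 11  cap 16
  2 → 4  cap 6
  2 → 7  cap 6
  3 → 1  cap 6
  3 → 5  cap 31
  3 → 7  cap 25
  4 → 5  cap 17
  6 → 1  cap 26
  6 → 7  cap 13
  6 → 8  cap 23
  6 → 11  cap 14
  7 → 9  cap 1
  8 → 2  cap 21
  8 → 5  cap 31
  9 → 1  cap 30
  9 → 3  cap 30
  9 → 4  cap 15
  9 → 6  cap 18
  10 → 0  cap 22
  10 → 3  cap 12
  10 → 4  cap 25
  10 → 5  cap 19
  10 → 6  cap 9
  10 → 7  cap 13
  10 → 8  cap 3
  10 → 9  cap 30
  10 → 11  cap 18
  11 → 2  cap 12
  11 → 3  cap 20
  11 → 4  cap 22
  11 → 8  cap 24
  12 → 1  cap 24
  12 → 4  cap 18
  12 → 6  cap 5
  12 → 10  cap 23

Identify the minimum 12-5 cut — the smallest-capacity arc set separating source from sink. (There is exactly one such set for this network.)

Min-cut arcs: {(4,5), (12,1), (12,6), (12,10)} (total capacity 69)

augment #1: 12→4→5 push 17
augment #2: 12→10→5 push 19
augment #3: 12→6→8→5 push 5
augment #4: 12→10→3→5 push 4
augment #5: 12→1→0→3→5 push 8
augment #6: 12→1→10→3→5 push 8
augment #7: 12→1→10→8→5 push 3
augment #8: 12→1→11→3→5 push 5
max flow = 69; residual-reachable set from 12 gives S-side
cut edges (S→T): {(4,5), (12,1), (12,6), (12,10)} total cap 69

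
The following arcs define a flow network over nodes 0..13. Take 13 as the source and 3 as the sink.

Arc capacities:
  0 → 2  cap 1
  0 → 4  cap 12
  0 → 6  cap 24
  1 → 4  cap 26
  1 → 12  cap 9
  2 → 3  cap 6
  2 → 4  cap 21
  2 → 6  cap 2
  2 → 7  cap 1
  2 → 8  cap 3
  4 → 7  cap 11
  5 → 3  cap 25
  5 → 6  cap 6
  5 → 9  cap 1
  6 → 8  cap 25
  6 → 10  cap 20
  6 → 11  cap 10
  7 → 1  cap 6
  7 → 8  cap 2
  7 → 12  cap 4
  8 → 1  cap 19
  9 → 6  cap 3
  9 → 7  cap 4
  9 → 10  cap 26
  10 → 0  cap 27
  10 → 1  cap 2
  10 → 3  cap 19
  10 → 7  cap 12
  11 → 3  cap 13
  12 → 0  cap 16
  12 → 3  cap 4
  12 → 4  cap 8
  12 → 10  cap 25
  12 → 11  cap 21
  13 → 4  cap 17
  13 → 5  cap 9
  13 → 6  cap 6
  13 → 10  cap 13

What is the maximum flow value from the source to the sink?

augment #1: 13→5→3 bottleneck 9, total now 9
augment #2: 13→10→3 bottleneck 13, total now 22
augment #3: 13→6→10→3 bottleneck 6, total now 28
augment #4: 13→4→7→12→3 bottleneck 4, total now 32
augment #5: 13→4→7→1→12→11→3 bottleneck 6, total now 38
augment #6: 13→4→7→8→1→12→11→3 bottleneck 1, total now 39

Maximum flow value: 39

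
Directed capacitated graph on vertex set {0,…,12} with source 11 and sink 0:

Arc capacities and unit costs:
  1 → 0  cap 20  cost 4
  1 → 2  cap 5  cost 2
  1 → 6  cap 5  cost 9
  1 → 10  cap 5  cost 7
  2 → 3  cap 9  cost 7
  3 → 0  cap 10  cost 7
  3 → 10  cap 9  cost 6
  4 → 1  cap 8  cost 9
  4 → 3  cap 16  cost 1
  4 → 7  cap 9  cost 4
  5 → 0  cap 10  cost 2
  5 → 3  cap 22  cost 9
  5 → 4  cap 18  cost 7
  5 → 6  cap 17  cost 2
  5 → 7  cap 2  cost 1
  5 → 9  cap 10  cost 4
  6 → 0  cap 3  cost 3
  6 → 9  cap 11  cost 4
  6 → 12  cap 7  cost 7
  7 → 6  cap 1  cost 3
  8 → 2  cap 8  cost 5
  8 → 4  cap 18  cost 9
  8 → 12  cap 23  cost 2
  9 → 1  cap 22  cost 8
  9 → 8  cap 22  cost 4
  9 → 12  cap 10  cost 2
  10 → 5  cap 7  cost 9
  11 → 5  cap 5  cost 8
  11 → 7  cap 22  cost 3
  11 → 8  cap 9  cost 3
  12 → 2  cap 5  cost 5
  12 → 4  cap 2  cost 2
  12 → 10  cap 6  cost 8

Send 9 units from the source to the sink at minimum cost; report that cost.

Minimum cost for 9 units: 109

shortest-cost path #1: 11→7→6→0 push 1 @ unit cost 9 (adds 9)
shortest-cost path #2: 11→5→0 push 5 @ unit cost 10 (adds 50)
shortest-cost path #3: 11→8→12→4→3→0 push 2 @ unit cost 15 (adds 30)
shortest-cost path #4: 11→8→4→3→0 push 1 @ unit cost 20 (adds 20)
total cost = 109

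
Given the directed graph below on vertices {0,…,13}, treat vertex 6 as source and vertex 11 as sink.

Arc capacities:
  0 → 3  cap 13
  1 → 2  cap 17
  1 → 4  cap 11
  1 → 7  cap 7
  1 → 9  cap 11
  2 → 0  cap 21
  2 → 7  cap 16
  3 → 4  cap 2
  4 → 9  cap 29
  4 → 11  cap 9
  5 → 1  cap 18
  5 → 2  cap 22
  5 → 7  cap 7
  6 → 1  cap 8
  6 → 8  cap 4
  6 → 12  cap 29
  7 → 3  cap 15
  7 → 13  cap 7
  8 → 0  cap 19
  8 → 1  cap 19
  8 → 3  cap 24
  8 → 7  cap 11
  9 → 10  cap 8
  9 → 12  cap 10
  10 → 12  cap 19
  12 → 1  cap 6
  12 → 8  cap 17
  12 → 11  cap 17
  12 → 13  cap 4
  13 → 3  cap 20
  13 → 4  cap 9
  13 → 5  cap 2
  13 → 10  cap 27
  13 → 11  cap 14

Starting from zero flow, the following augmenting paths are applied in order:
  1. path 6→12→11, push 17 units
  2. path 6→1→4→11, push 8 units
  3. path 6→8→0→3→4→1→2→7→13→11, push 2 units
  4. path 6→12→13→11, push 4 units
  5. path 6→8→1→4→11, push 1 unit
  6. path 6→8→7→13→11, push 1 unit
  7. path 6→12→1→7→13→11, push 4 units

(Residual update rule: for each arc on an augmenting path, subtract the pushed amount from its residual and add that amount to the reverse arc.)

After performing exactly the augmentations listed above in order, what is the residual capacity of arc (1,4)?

after path 1 (6→12→11, push 17): res(1,4)=11
after path 2 (6→1→4→11, push 8): res(1,4)=3
after path 3 (6→8→0→3→4→1→2→7→13→11, push 2): res(1,4)=5
after path 4 (6→12→13→11, push 4): res(1,4)=5
after path 5 (6→8→1→4→11, push 1): res(1,4)=4
after path 6 (6→8→7→13→11, push 1): res(1,4)=4
after path 7 (6→12→1→7→13→11, push 4): res(1,4)=4

Residual capacity of (1,4): 4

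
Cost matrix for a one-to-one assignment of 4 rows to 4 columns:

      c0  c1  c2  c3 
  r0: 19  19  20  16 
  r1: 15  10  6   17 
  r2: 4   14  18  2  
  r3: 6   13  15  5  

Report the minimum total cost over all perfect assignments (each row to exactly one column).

optimal assignment: row0→col1 (cost 19), row1→col2 (cost 6), row2→col3 (cost 2), row3→col0 (cost 6)
total = 19 + 6 + 2 + 6 = 33

Minimum assignment cost: 33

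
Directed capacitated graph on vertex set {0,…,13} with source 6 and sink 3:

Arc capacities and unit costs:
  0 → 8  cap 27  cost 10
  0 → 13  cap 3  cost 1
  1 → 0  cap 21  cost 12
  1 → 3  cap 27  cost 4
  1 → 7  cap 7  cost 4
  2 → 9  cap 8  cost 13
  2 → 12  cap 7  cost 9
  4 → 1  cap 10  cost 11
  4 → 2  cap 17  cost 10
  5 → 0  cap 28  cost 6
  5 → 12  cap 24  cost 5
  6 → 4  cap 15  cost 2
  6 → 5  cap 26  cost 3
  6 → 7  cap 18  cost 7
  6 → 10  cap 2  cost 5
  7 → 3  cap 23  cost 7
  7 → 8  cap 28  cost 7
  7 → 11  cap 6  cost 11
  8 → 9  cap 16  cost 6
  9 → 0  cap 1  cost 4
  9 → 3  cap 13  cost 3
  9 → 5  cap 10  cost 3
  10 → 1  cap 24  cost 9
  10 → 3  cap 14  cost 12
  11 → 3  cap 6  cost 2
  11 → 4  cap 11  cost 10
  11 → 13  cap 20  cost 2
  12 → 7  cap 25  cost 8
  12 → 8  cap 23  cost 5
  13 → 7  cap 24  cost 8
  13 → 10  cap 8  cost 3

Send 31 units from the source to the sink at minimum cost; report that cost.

shortest-cost path #1: 6→7→3 push 18 @ unit cost 14 (adds 252)
shortest-cost path #2: 6→10→3 push 2 @ unit cost 17 (adds 34)
shortest-cost path #3: 6→4→1→3 push 10 @ unit cost 17 (adds 170)
shortest-cost path #4: 6→5→12→8→9→3 push 1 @ unit cost 22 (adds 22)
total cost = 478

Minimum cost for 31 units: 478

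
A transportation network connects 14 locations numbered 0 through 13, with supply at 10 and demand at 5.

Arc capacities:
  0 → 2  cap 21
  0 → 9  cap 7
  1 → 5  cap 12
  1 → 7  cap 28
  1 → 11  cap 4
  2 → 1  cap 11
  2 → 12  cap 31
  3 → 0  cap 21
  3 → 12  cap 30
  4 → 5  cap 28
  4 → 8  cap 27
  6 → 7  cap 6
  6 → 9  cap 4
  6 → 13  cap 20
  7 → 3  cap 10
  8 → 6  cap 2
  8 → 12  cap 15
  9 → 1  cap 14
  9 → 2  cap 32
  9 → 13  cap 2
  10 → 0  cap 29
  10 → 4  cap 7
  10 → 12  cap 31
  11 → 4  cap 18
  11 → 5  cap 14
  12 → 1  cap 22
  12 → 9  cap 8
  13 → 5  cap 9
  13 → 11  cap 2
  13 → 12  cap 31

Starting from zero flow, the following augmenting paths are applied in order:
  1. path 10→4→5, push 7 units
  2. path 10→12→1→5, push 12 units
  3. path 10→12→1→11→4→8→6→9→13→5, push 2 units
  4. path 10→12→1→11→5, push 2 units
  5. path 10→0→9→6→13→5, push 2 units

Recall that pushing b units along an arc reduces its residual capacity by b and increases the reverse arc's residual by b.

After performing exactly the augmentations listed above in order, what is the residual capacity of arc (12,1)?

Residual capacity of (12,1): 6

after path 1 (10→4→5, push 7): res(12,1)=22
after path 2 (10→12→1→5, push 12): res(12,1)=10
after path 3 (10→12→1→11→4→8→6→9→13→5, push 2): res(12,1)=8
after path 4 (10→12→1→11→5, push 2): res(12,1)=6
after path 5 (10→0→9→6→13→5, push 2): res(12,1)=6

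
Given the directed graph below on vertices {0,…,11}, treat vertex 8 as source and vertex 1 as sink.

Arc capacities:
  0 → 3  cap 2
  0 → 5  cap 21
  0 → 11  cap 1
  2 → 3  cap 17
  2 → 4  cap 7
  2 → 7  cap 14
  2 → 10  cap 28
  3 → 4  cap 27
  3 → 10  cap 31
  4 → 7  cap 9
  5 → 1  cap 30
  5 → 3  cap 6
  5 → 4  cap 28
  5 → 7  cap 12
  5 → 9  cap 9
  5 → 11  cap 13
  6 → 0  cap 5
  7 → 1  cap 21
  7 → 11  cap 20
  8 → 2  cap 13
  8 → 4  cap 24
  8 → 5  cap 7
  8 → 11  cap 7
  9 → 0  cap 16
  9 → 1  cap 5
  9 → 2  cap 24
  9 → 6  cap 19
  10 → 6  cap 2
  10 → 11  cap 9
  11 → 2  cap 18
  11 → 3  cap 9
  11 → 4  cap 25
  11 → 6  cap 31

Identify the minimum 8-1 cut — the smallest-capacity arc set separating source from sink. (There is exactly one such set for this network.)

Min-cut arcs: {(6,0), (7,1), (8,5)} (total capacity 33)

augment #1: 8→5→1 push 7
augment #2: 8→2→7→1 push 13
augment #3: 8→4→7→1 push 8
augment #4: 8→11→6→0→5→1 push 5
max flow = 33; residual-reachable set from 8 gives S-side
cut edges (S→T): {(6,0), (7,1), (8,5)} total cap 33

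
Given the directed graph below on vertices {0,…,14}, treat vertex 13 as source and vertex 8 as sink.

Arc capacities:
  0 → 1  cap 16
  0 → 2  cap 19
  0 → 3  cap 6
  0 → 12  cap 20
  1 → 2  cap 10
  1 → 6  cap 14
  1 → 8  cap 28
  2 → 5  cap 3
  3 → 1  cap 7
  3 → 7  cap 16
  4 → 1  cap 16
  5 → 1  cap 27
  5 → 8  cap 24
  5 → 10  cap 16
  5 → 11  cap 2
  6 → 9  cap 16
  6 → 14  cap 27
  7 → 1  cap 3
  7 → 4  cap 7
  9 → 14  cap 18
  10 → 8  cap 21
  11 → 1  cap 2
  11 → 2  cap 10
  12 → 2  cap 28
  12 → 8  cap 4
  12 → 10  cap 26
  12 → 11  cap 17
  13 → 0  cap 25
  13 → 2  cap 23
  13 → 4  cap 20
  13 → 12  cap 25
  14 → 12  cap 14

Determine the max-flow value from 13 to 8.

Maximum flow value: 56

augment #1: 13→12→8 bottleneck 4, total now 4
augment #2: 13→0→1→8 bottleneck 16, total now 20
augment #3: 13→2→5→8 bottleneck 3, total now 23
augment #4: 13→4→1→8 bottleneck 12, total now 35
augment #5: 13→12→10→8 bottleneck 21, total now 56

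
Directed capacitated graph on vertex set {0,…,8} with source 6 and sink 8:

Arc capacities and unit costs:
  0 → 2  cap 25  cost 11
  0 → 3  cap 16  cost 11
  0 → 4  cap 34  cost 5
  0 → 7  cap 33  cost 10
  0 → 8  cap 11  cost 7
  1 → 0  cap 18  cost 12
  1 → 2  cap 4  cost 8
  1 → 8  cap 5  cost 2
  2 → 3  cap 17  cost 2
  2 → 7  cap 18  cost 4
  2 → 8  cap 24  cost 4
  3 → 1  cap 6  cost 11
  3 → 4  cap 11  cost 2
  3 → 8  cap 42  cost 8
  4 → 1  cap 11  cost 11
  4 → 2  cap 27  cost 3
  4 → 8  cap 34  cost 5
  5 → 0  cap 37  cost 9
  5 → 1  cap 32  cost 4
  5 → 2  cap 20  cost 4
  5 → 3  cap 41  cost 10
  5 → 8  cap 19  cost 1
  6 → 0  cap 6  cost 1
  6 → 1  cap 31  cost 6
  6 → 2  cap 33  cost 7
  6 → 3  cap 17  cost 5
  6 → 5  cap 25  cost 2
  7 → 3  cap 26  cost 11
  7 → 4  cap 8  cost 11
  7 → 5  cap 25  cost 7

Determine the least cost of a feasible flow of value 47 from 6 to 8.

shortest-cost path #1: 6→5→8 push 19 @ unit cost 3 (adds 57)
shortest-cost path #2: 6→0→8 push 6 @ unit cost 8 (adds 48)
shortest-cost path #3: 6→1→8 push 5 @ unit cost 8 (adds 40)
shortest-cost path #4: 6→5→2→8 push 6 @ unit cost 10 (adds 60)
shortest-cost path #5: 6→2→8 push 11 @ unit cost 11 (adds 121)
total cost = 326

Minimum cost for 47 units: 326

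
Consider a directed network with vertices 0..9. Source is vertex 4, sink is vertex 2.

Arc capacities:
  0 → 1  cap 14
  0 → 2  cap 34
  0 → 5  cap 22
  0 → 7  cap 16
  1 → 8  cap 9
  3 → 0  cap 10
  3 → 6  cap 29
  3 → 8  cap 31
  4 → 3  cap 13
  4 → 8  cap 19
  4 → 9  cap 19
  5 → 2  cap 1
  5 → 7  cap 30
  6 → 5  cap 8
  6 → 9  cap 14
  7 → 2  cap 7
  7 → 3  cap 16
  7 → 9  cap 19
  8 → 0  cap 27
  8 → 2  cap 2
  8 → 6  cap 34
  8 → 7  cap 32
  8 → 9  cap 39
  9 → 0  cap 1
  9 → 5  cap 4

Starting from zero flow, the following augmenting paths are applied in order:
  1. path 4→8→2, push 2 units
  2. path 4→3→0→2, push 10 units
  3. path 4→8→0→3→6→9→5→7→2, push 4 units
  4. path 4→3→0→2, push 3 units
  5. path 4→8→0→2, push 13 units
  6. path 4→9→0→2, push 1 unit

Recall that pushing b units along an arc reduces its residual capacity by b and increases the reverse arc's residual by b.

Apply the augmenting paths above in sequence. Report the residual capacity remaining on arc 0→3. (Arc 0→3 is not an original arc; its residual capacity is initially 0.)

after path 1 (4→8→2, push 2): res(0,3)=0
after path 2 (4→3→0→2, push 10): res(0,3)=10
after path 3 (4→8→0→3→6→9→5→7→2, push 4): res(0,3)=6
after path 4 (4→3→0→2, push 3): res(0,3)=9
after path 5 (4→8→0→2, push 13): res(0,3)=9
after path 6 (4→9→0→2, push 1): res(0,3)=9

Residual capacity of (0,3): 9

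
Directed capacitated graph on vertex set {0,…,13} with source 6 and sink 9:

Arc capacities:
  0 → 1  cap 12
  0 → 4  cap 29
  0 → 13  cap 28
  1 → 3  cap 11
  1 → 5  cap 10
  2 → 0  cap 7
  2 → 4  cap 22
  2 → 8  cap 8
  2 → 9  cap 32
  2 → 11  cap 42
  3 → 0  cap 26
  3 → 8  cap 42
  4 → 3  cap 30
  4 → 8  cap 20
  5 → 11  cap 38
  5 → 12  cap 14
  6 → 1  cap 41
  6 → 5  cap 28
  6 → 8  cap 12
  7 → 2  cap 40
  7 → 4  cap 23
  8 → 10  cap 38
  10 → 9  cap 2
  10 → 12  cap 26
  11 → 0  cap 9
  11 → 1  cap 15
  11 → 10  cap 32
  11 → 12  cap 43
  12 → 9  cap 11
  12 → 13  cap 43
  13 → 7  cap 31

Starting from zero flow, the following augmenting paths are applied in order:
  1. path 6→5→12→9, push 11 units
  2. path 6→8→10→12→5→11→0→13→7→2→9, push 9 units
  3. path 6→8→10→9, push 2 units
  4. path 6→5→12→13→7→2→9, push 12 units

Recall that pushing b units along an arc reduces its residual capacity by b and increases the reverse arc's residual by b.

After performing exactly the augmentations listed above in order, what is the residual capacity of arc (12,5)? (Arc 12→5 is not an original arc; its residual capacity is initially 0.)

after path 1 (6→5→12→9, push 11): res(12,5)=11
after path 2 (6→8→10→12→5→11→0→13→7→2→9, push 9): res(12,5)=2
after path 3 (6→8→10→9, push 2): res(12,5)=2
after path 4 (6→5→12→13→7→2→9, push 12): res(12,5)=14

Residual capacity of (12,5): 14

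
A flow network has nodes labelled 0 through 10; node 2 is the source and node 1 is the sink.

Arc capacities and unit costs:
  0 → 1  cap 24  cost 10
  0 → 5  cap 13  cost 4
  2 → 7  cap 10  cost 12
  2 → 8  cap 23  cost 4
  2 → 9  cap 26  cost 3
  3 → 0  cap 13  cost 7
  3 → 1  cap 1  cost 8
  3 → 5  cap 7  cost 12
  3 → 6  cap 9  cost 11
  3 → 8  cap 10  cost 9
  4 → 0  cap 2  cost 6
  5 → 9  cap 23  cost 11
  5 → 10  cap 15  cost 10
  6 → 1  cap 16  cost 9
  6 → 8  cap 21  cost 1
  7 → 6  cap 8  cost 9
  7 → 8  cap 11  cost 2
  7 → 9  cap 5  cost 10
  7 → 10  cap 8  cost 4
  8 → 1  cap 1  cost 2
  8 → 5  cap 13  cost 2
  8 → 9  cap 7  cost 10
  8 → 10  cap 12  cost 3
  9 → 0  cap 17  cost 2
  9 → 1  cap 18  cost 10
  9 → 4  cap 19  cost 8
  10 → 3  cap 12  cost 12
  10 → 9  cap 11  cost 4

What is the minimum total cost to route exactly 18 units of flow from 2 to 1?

shortest-cost path #1: 2→8→1 push 1 @ unit cost 6 (adds 6)
shortest-cost path #2: 2→9→1 push 17 @ unit cost 13 (adds 221)
total cost = 227

Minimum cost for 18 units: 227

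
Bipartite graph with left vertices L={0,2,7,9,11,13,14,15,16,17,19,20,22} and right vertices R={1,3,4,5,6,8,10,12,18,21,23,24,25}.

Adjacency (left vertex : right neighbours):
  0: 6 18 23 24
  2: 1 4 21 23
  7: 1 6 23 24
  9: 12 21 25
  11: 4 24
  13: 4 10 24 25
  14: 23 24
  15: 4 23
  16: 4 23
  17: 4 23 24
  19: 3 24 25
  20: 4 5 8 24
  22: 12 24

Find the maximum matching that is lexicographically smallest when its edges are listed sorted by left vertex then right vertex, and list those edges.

Lex-smallest maximum matching: {(0,6), (2,21), (7,1), (9,25), (11,4), (13,10), (14,23), (17,24), (19,3), (20,5), (22,12)}

|M| = 11 (so the lex-smallest maximum matching has 11 edges)
process left vertices in ascending order; for each, take the smallest-labelled available neighbour that still permits 11 edges overall, or leave it unmatched if none does
lex-smallest matching: {0-6, 2-21, 7-1, 9-25, 11-4, 13-10, 14-23, 17-24, 19-3, 20-5, 22-12}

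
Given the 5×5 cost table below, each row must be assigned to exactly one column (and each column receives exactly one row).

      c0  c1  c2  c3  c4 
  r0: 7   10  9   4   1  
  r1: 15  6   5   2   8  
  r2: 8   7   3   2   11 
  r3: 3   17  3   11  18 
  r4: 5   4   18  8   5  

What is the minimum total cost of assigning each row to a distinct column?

Minimum assignment cost: 13

optimal assignment: row0→col4 (cost 1), row1→col3 (cost 2), row2→col2 (cost 3), row3→col0 (cost 3), row4→col1 (cost 4)
total = 1 + 2 + 3 + 3 + 4 = 13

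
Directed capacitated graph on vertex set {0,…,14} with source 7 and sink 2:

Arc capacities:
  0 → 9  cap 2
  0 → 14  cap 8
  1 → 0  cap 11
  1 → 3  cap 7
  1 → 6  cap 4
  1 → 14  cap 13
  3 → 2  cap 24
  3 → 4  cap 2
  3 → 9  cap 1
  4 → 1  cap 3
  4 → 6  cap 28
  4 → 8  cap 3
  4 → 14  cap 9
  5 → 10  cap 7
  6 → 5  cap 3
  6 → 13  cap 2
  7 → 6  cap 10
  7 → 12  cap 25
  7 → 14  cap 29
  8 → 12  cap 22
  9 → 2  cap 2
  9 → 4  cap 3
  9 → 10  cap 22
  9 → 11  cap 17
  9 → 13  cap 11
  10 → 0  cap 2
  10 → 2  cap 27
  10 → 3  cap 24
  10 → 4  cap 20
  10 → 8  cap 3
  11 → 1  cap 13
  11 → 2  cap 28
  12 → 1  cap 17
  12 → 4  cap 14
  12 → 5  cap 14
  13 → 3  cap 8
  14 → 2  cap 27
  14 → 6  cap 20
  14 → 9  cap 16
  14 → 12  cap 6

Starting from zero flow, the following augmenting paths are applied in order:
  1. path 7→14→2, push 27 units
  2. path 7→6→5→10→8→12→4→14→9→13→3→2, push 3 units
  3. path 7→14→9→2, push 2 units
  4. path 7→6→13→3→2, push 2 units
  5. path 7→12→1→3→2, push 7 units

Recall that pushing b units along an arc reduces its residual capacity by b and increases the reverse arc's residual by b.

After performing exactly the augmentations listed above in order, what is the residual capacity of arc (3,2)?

after path 1 (7→14→2, push 27): res(3,2)=24
after path 2 (7→6→5→10→8→12→4→14→9→13→3→2, push 3): res(3,2)=21
after path 3 (7→14→9→2, push 2): res(3,2)=21
after path 4 (7→6→13→3→2, push 2): res(3,2)=19
after path 5 (7→12→1→3→2, push 7): res(3,2)=12

Residual capacity of (3,2): 12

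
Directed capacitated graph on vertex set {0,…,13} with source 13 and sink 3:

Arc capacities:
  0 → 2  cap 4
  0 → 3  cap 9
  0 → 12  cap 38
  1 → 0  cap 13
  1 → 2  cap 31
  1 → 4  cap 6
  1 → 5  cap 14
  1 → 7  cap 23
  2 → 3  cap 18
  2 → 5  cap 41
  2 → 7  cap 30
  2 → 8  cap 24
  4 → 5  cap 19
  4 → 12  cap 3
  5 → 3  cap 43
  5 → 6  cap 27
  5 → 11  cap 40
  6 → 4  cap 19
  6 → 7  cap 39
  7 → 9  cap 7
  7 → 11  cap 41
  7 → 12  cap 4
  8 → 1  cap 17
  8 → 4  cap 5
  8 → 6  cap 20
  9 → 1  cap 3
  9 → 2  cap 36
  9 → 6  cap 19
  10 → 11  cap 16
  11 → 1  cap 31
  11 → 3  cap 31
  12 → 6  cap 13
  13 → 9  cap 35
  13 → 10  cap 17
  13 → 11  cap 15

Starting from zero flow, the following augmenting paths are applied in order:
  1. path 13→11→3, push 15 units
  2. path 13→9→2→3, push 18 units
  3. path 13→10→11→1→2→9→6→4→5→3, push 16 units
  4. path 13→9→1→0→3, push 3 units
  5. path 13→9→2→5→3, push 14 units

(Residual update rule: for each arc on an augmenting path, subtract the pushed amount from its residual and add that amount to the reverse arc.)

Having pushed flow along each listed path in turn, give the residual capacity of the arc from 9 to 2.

Residual capacity of (9,2): 20

after path 1 (13→11→3, push 15): res(9,2)=36
after path 2 (13→9→2→3, push 18): res(9,2)=18
after path 3 (13→10→11→1→2→9→6→4→5→3, push 16): res(9,2)=34
after path 4 (13→9→1→0→3, push 3): res(9,2)=34
after path 5 (13→9→2→5→3, push 14): res(9,2)=20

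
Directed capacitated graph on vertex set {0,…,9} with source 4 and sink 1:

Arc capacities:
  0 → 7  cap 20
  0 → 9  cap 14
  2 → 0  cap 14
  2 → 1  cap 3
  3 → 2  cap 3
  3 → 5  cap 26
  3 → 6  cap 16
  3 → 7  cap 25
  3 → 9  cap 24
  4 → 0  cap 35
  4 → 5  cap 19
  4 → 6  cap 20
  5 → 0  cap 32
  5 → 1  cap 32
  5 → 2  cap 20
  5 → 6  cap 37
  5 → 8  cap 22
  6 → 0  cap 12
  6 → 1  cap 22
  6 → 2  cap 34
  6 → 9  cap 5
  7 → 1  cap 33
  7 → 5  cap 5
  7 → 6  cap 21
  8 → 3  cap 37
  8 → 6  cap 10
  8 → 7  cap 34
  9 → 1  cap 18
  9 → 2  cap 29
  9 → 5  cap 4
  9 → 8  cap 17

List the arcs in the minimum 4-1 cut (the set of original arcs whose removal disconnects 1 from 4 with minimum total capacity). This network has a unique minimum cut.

Min-cut arcs: {(0,7), (0,9), (4,5), (4,6)} (total capacity 73)

augment #1: 4→5→1 push 19
augment #2: 4→6→1 push 20
augment #3: 4→0→7→1 push 20
augment #4: 4→0→9→1 push 14
max flow = 73; residual-reachable set from 4 gives S-side
cut edges (S→T): {(0,7), (0,9), (4,5), (4,6)} total cap 73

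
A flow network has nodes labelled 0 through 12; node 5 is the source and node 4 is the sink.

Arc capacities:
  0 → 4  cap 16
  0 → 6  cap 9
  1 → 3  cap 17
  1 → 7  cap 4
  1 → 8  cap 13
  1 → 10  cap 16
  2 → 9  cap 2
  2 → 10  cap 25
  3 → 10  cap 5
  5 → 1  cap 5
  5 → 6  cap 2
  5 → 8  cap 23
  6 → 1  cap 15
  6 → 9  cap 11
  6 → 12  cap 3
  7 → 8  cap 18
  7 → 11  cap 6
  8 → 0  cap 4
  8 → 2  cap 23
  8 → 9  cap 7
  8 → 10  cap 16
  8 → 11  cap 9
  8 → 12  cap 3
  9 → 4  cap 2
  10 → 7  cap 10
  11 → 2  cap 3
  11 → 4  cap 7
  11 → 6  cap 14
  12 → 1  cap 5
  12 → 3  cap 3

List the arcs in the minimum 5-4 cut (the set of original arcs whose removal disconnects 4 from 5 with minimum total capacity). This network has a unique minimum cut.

augment #1: 5→6→9→4 push 2
augment #2: 5→8→0→4 push 4
augment #3: 5→8→11→4 push 7
max flow = 13; residual-reachable set from 5 gives S-side
cut edges (S→T): {(8,0), (9,4), (11,4)} total cap 13

Min-cut arcs: {(8,0), (9,4), (11,4)} (total capacity 13)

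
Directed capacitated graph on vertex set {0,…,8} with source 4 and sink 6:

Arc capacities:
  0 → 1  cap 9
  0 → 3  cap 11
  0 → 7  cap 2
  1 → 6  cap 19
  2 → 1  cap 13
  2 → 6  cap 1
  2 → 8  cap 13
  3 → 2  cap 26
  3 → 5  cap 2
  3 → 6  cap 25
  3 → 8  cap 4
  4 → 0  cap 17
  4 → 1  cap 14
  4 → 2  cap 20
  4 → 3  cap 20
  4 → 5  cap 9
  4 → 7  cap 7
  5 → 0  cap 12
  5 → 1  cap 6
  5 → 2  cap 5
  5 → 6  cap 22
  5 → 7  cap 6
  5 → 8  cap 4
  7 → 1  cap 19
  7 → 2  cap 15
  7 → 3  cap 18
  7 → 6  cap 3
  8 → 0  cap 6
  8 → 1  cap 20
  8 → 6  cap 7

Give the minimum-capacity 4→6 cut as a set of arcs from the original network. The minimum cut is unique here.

Min-cut arcs: {(1,6), (2,6), (3,5), (3,6), (4,5), (7,6), (8,6)} (total capacity 66)

augment #1: 4→1→6 push 14
augment #2: 4→2→6 push 1
augment #3: 4→3→6 push 20
augment #4: 4→5→6 push 9
augment #5: 4→7→6 push 3
augment #6: 4→0→1→6 push 5
augment #7: 4→0→3→6 push 5
augment #8: 4→2→8→6 push 7
augment #9: 4→0→3→5→6 push 2
max flow = 66; residual-reachable set from 4 gives S-side
cut edges (S→T): {(1,6), (2,6), (3,5), (3,6), (4,5), (7,6), (8,6)} total cap 66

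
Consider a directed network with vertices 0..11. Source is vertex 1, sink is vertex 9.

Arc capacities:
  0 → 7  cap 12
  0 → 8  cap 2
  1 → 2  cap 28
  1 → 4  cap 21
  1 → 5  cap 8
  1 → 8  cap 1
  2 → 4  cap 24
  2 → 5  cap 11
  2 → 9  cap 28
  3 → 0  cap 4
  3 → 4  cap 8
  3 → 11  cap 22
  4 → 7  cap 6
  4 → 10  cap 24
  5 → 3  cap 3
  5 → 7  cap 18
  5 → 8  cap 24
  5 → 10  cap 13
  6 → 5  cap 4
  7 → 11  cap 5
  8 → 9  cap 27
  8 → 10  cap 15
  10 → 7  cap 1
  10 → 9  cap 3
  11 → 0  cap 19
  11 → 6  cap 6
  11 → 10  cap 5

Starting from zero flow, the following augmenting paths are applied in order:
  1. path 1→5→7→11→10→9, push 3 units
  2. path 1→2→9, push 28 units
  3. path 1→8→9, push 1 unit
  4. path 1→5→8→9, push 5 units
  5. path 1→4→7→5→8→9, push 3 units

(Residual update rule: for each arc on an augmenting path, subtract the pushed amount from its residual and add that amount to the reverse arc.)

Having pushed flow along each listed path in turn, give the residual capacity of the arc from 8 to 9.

Residual capacity of (8,9): 18

after path 1 (1→5→7→11→10→9, push 3): res(8,9)=27
after path 2 (1→2→9, push 28): res(8,9)=27
after path 3 (1→8→9, push 1): res(8,9)=26
after path 4 (1→5→8→9, push 5): res(8,9)=21
after path 5 (1→4→7→5→8→9, push 3): res(8,9)=18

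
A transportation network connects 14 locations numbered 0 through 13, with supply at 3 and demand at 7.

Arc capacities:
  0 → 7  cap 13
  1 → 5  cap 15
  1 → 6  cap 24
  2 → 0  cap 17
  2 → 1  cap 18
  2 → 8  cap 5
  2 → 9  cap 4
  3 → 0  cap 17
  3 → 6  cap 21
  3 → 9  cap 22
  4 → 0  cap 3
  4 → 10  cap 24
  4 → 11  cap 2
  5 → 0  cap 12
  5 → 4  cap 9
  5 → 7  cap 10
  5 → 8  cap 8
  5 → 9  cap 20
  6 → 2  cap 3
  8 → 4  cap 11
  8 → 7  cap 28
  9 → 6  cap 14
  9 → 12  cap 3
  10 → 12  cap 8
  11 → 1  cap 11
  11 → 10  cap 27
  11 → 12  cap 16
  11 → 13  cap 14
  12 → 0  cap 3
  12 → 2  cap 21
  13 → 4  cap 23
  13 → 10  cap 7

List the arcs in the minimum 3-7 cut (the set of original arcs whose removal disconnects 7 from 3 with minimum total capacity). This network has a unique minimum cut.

augment #1: 3→0→7 push 13
augment #2: 3→6→2→8→7 push 3
augment #3: 3→9→12→2→8→7 push 2
augment #4: 3→9→12→2→1→5→7 push 1
max flow = 19; residual-reachable set from 3 gives S-side
cut edges (S→T): {(0,7), (6,2), (9,12)} total cap 19

Min-cut arcs: {(0,7), (6,2), (9,12)} (total capacity 19)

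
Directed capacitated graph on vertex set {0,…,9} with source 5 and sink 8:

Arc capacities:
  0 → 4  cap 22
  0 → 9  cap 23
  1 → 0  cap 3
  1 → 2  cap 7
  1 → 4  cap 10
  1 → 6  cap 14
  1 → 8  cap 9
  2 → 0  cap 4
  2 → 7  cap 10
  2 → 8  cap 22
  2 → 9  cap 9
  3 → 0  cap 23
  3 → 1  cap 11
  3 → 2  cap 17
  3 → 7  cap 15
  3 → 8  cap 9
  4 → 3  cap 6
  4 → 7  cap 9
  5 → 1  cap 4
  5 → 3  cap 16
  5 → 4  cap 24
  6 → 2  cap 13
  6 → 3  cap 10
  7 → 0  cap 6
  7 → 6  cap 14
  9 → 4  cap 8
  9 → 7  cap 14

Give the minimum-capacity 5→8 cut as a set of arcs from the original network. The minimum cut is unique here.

Min-cut arcs: {(4,3), (4,7), (5,1), (5,3)} (total capacity 35)

augment #1: 5→1→8 push 4
augment #2: 5→3→8 push 9
augment #3: 5→3→1→8 push 5
augment #4: 5→3→2→8 push 2
augment #5: 5→4→3→2→8 push 6
augment #6: 5→4→7→6→2→8 push 9
max flow = 35; residual-reachable set from 5 gives S-side
cut edges (S→T): {(4,3), (4,7), (5,1), (5,3)} total cap 35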